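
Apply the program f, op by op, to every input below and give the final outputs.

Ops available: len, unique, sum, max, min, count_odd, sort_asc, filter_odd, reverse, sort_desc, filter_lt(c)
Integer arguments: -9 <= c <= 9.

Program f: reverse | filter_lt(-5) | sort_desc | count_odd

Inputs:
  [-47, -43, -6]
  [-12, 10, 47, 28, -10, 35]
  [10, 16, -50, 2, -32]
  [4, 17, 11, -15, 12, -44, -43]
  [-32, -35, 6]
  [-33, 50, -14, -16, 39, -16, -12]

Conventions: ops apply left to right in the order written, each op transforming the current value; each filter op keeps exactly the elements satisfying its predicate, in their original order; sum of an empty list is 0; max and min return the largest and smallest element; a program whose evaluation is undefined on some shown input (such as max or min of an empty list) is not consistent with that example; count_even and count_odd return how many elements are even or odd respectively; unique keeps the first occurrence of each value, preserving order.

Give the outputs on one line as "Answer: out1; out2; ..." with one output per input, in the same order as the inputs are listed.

Execution, op by op:
  [-47, -43, -6] -> [-6, -43, -47] -> [-6, -43, -47] -> [-6, -43, -47] -> 2
  [-12, 10, 47, 28, -10, 35] -> [35, -10, 28, 47, 10, -12] -> [-10, -12] -> [-10, -12] -> 0
  [10, 16, -50, 2, -32] -> [-32, 2, -50, 16, 10] -> [-32, -50] -> [-32, -50] -> 0
  [4, 17, 11, -15, 12, -44, -43] -> [-43, -44, 12, -15, 11, 17, 4] -> [-43, -44, -15] -> [-15, -43, -44] -> 2
  [-32, -35, 6] -> [6, -35, -32] -> [-35, -32] -> [-32, -35] -> 1
  [-33, 50, -14, -16, 39, -16, -12] -> [-12, -16, 39, -16, -14, 50, -33] -> [-12, -16, -16, -14, -33] -> [-12, -14, -16, -16, -33] -> 1

2; 0; 0; 2; 1; 1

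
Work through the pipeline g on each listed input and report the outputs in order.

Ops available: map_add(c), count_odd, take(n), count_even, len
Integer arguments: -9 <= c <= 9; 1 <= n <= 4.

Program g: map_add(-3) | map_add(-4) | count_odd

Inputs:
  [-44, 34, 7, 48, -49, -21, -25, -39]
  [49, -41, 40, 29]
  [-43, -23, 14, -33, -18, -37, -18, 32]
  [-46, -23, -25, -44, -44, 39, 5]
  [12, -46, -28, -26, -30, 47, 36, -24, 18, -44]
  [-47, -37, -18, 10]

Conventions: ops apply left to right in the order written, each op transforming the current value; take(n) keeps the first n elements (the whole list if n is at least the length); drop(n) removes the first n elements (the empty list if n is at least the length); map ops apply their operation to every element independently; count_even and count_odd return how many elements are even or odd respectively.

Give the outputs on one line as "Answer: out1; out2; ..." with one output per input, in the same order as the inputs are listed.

Execution, op by op:
  [-44, 34, 7, 48, -49, -21, -25, -39] -> [-47, 31, 4, 45, -52, -24, -28, -42] -> [-51, 27, 0, 41, -56, -28, -32, -46] -> 3
  [49, -41, 40, 29] -> [46, -44, 37, 26] -> [42, -48, 33, 22] -> 1
  [-43, -23, 14, -33, -18, -37, -18, 32] -> [-46, -26, 11, -36, -21, -40, -21, 29] -> [-50, -30, 7, -40, -25, -44, -25, 25] -> 4
  [-46, -23, -25, -44, -44, 39, 5] -> [-49, -26, -28, -47, -47, 36, 2] -> [-53, -30, -32, -51, -51, 32, -2] -> 3
  [12, -46, -28, -26, -30, 47, 36, -24, 18, -44] -> [9, -49, -31, -29, -33, 44, 33, -27, 15, -47] -> [5, -53, -35, -33, -37, 40, 29, -31, 11, -51] -> 9
  [-47, -37, -18, 10] -> [-50, -40, -21, 7] -> [-54, -44, -25, 3] -> 2

3; 1; 4; 3; 9; 2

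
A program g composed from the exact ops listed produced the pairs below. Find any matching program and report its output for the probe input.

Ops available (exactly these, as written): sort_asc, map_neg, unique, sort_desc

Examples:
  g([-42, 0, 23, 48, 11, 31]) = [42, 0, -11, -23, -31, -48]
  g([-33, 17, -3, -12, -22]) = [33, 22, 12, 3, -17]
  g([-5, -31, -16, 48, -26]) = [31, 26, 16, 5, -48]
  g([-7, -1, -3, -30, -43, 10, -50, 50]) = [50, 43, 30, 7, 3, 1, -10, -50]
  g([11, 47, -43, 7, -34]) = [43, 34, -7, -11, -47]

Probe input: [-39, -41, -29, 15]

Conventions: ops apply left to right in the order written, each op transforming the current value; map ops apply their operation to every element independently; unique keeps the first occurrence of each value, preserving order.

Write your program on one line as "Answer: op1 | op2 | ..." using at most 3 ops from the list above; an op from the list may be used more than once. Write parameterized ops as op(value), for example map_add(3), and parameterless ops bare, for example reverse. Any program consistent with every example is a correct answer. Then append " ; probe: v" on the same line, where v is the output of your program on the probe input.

map_neg | sort_desc ; probe: [41, 39, 29, -15]

Check, running the answer program on each example:
  [-42, 0, 23, 48, 11, 31] -> [42, 0, -23, -48, -11, -31] -> [42, 0, -11, -23, -31, -48]
  [-33, 17, -3, -12, -22] -> [33, -17, 3, 12, 22] -> [33, 22, 12, 3, -17]
  [-5, -31, -16, 48, -26] -> [5, 31, 16, -48, 26] -> [31, 26, 16, 5, -48]
  [-7, -1, -3, -30, -43, 10, -50, 50] -> [7, 1, 3, 30, 43, -10, 50, -50] -> [50, 43, 30, 7, 3, 1, -10, -50]
  [11, 47, -43, 7, -34] -> [-11, -47, 43, -7, 34] -> [43, 34, -7, -11, -47]
  probe: [-39, -41, -29, 15] -> [39, 41, 29, -15] -> [41, 39, 29, -15]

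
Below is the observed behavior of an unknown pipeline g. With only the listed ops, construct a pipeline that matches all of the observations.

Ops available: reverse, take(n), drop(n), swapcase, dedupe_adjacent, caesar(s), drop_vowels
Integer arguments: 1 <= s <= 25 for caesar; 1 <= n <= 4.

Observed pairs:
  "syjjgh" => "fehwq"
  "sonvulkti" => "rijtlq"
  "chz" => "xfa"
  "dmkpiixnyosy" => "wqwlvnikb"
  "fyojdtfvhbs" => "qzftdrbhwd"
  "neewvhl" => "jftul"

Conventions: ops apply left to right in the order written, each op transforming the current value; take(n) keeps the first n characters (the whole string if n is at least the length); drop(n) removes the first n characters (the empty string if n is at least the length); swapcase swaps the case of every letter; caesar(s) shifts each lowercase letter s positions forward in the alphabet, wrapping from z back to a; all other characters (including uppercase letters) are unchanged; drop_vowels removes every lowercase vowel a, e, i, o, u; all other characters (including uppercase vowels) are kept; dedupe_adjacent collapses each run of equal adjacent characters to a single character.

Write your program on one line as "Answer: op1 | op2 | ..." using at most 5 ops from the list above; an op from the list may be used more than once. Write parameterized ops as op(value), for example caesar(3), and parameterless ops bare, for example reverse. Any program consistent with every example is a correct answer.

reverse | drop_vowels | caesar(8) | caesar(16) | dedupe_adjacent

Check, running the answer program on each example:
  "syjjgh" -> "hgjjys" -> "hgjjys" -> "porrga" -> "fehhwq" -> "fehwq"
  "sonvulkti" -> "itkluvnos" -> "tklvns" -> "bstdva" -> "rijtlq" -> "rijtlq"
  "chz" -> "zhc" -> "zhc" -> "hpk" -> "xfa" -> "xfa"
  "dmkpiixnyosy" -> "ysoynxiipkmd" -> "ysynxpkmd" -> "gagvfxsul" -> "wqwlvnikb" -> "wqwlvnikb"
  "fyojdtfvhbs" -> "sbhvftdjoyf" -> "sbhvftdjyf" -> "ajpdnblrgn" -> "qzftdrbhwd" -> "qzftdrbhwd"
  "neewvhl" -> "lhvween" -> "lhvwn" -> "tpdev" -> "jftul" -> "jftul"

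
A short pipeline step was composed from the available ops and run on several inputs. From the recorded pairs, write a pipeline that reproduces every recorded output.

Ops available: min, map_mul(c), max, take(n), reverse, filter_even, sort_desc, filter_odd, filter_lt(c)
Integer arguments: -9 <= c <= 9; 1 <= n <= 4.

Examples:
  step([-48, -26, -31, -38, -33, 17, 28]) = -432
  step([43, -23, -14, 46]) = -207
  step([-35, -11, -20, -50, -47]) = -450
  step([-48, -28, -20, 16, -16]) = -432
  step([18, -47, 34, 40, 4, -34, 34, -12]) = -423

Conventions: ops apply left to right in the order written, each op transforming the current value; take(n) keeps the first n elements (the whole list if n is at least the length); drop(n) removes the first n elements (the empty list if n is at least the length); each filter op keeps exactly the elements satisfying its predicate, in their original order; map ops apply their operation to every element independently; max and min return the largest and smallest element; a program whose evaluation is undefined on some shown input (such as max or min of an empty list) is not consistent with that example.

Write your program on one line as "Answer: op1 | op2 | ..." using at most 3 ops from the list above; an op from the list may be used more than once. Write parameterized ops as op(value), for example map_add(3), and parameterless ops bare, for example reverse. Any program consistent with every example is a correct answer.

map_mul(9) | sort_desc | min

Check, running the answer program on each example:
  [-48, -26, -31, -38, -33, 17, 28] -> [-432, -234, -279, -342, -297, 153, 252] -> [252, 153, -234, -279, -297, -342, -432] -> -432
  [43, -23, -14, 46] -> [387, -207, -126, 414] -> [414, 387, -126, -207] -> -207
  [-35, -11, -20, -50, -47] -> [-315, -99, -180, -450, -423] -> [-99, -180, -315, -423, -450] -> -450
  [-48, -28, -20, 16, -16] -> [-432, -252, -180, 144, -144] -> [144, -144, -180, -252, -432] -> -432
  [18, -47, 34, 40, 4, -34, 34, -12] -> [162, -423, 306, 360, 36, -306, 306, -108] -> [360, 306, 306, 162, 36, -108, -306, -423] -> -423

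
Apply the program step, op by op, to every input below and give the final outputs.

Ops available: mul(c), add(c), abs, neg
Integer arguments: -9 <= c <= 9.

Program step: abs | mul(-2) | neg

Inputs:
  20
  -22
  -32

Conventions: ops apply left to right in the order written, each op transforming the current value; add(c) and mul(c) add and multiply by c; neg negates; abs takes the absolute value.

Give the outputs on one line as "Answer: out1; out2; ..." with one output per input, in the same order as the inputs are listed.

Execution, op by op:
  20 -> 20 -> -40 -> 40
  -22 -> 22 -> -44 -> 44
  -32 -> 32 -> -64 -> 64

40; 44; 64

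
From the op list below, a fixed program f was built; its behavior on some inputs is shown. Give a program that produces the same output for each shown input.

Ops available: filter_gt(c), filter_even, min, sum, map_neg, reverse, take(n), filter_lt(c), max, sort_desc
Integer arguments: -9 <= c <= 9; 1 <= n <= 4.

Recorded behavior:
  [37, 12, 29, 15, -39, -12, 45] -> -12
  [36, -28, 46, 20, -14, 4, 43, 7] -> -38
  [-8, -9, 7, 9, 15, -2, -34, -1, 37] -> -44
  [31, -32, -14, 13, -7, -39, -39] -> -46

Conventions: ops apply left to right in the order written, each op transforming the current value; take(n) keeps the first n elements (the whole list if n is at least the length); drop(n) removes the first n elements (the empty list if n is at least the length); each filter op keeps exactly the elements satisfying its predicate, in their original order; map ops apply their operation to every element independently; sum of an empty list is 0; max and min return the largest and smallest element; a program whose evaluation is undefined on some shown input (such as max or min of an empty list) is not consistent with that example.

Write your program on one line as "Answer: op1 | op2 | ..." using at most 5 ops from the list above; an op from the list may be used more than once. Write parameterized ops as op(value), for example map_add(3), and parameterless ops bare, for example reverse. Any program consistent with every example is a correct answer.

filter_lt(6) | filter_even | reverse | sum

Check, running the answer program on each example:
  [37, 12, 29, 15, -39, -12, 45] -> [-39, -12] -> [-12] -> [-12] -> -12
  [36, -28, 46, 20, -14, 4, 43, 7] -> [-28, -14, 4] -> [-28, -14, 4] -> [4, -14, -28] -> -38
  [-8, -9, 7, 9, 15, -2, -34, -1, 37] -> [-8, -9, -2, -34, -1] -> [-8, -2, -34] -> [-34, -2, -8] -> -44
  [31, -32, -14, 13, -7, -39, -39] -> [-32, -14, -7, -39, -39] -> [-32, -14] -> [-14, -32] -> -46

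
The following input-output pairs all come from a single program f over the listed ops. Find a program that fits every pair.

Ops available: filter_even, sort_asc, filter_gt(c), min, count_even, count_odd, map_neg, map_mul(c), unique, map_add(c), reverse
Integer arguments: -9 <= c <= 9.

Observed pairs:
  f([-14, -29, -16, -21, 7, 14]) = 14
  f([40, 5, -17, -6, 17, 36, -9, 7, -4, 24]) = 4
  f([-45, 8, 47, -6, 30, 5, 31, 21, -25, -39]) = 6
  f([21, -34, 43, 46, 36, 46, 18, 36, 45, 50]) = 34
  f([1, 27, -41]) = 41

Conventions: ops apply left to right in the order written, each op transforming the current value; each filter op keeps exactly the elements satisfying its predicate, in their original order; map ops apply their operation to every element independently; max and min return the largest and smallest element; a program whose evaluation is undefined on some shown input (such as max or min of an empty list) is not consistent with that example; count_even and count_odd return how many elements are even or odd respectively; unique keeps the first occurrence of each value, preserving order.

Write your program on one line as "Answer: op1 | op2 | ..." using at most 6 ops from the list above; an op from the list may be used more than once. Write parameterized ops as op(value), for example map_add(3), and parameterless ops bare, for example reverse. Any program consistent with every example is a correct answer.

unique | map_neg | sort_asc | filter_gt(2) | min

Check, running the answer program on each example:
  [-14, -29, -16, -21, 7, 14] -> [-14, -29, -16, -21, 7, 14] -> [14, 29, 16, 21, -7, -14] -> [-14, -7, 14, 16, 21, 29] -> [14, 16, 21, 29] -> 14
  [40, 5, -17, -6, 17, 36, -9, 7, -4, 24] -> [40, 5, -17, -6, 17, 36, -9, 7, -4, 24] -> [-40, -5, 17, 6, -17, -36, 9, -7, 4, -24] -> [-40, -36, -24, -17, -7, -5, 4, 6, 9, 17] -> [4, 6, 9, 17] -> 4
  [-45, 8, 47, -6, 30, 5, 31, 21, -25, -39] -> [-45, 8, 47, -6, 30, 5, 31, 21, -25, -39] -> [45, -8, -47, 6, -30, -5, -31, -21, 25, 39] -> [-47, -31, -30, -21, -8, -5, 6, 25, 39, 45] -> [6, 25, 39, 45] -> 6
  [21, -34, 43, 46, 36, 46, 18, 36, 45, 50] -> [21, -34, 43, 46, 36, 18, 45, 50] -> [-21, 34, -43, -46, -36, -18, -45, -50] -> [-50, -46, -45, -43, -36, -21, -18, 34] -> [34] -> 34
  [1, 27, -41] -> [1, 27, -41] -> [-1, -27, 41] -> [-27, -1, 41] -> [41] -> 41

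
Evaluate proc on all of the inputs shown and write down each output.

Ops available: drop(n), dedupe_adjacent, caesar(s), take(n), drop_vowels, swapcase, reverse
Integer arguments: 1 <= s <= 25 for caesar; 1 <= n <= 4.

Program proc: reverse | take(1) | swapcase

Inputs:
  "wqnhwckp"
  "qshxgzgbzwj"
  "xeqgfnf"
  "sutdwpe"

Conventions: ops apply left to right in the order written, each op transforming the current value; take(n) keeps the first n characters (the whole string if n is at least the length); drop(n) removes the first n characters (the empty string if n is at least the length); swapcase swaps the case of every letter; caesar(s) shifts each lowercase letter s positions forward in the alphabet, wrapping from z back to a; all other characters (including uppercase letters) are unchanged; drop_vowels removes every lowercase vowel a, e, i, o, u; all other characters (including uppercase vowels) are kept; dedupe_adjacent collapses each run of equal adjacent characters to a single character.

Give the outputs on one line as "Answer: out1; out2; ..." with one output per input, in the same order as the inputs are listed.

Execution, op by op:
  "wqnhwckp" -> "pkcwhnqw" -> "p" -> "P"
  "qshxgzgbzwj" -> "jwzbgzgxhsq" -> "j" -> "J"
  "xeqgfnf" -> "fnfgqex" -> "f" -> "F"
  "sutdwpe" -> "epwdtus" -> "e" -> "E"

"P"; "J"; "F"; "E"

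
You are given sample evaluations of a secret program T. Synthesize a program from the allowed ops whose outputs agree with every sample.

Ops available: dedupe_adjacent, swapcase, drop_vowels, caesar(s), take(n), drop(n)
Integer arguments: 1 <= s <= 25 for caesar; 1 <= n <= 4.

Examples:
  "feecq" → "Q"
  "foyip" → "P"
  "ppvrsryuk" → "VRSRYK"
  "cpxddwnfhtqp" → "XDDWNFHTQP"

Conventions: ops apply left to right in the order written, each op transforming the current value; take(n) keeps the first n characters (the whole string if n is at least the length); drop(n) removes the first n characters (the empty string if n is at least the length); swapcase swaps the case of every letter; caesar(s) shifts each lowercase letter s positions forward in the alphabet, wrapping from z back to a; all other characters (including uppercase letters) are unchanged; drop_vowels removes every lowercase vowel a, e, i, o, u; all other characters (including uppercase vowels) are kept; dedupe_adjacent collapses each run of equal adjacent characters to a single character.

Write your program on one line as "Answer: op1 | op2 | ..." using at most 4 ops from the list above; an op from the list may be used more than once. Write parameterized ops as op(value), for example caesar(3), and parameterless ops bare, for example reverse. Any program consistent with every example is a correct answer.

drop_vowels | swapcase | drop(2)

Check, running the answer program on each example:
  "feecq" -> "fcq" -> "FCQ" -> "Q"
  "foyip" -> "fyp" -> "FYP" -> "P"
  "ppvrsryuk" -> "ppvrsryk" -> "PPVRSRYK" -> "VRSRYK"
  "cpxddwnfhtqp" -> "cpxddwnfhtqp" -> "CPXDDWNFHTQP" -> "XDDWNFHTQP"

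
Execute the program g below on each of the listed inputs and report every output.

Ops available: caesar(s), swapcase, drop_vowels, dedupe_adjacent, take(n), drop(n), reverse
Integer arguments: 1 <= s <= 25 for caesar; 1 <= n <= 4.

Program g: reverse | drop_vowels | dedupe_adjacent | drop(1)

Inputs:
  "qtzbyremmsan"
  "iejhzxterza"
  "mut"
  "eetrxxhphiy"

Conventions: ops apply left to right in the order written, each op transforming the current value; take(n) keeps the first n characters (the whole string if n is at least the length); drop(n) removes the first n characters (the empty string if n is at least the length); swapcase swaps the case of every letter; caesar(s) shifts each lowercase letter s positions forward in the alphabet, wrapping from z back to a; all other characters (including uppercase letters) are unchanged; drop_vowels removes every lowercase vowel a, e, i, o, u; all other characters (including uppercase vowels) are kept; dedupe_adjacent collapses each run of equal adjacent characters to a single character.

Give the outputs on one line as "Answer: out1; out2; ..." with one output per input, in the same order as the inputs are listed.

Execution, op by op:
  "qtzbyremmsan" -> "nasmmerybztq" -> "nsmmrybztq" -> "nsmrybztq" -> "smrybztq"
  "iejhzxterza" -> "azretxzhjei" -> "zrtxzhj" -> "zrtxzhj" -> "rtxzhj"
  "mut" -> "tum" -> "tm" -> "tm" -> "m"
  "eetrxxhphiy" -> "yihphxxrtee" -> "yhphxxrt" -> "yhphxrt" -> "hphxrt"

"smrybztq"; "rtxzhj"; "m"; "hphxrt"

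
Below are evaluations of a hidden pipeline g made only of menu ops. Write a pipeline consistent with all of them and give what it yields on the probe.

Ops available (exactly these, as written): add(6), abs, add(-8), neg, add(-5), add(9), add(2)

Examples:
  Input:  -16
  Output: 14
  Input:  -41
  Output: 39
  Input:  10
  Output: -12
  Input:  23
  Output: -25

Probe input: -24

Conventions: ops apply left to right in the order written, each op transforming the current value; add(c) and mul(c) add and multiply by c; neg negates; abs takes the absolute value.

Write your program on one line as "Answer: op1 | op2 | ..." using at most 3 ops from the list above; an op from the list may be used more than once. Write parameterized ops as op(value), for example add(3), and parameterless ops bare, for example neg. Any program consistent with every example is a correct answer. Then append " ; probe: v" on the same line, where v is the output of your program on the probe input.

neg | add(6) | add(-8) ; probe: 22

Check, running the answer program on each example:
  -16 -> 16 -> 22 -> 14
  -41 -> 41 -> 47 -> 39
  10 -> -10 -> -4 -> -12
  23 -> -23 -> -17 -> -25
  probe: -24 -> 24 -> 30 -> 22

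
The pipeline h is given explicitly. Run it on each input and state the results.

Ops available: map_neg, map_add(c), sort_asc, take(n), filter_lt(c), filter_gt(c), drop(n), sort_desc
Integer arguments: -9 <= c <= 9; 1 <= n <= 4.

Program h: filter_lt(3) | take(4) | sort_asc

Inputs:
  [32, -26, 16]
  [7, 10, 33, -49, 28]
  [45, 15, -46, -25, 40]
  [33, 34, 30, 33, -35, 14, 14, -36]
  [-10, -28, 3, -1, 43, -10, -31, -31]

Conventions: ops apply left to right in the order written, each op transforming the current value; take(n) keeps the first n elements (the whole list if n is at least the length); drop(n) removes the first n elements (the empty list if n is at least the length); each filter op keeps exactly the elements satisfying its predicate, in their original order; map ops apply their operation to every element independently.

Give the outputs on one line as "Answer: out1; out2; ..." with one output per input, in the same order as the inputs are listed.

Execution, op by op:
  [32, -26, 16] -> [-26] -> [-26] -> [-26]
  [7, 10, 33, -49, 28] -> [-49] -> [-49] -> [-49]
  [45, 15, -46, -25, 40] -> [-46, -25] -> [-46, -25] -> [-46, -25]
  [33, 34, 30, 33, -35, 14, 14, -36] -> [-35, -36] -> [-35, -36] -> [-36, -35]
  [-10, -28, 3, -1, 43, -10, -31, -31] -> [-10, -28, -1, -10, -31, -31] -> [-10, -28, -1, -10] -> [-28, -10, -10, -1]

[-26]; [-49]; [-46, -25]; [-36, -35]; [-28, -10, -10, -1]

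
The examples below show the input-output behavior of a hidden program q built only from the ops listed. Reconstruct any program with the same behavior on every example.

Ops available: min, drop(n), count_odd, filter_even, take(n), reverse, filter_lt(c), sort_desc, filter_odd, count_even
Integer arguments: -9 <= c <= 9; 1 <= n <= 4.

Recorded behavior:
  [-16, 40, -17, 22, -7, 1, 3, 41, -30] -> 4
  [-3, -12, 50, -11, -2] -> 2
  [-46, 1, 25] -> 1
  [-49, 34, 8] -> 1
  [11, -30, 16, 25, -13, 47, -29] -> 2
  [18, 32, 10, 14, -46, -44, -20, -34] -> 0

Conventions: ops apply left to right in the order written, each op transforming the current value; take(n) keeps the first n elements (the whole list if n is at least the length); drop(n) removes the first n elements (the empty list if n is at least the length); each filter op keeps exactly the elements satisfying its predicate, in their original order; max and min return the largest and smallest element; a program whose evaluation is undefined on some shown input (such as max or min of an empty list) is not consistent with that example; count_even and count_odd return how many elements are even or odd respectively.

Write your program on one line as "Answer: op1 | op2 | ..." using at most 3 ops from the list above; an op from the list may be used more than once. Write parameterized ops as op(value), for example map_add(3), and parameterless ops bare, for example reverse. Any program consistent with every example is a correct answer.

sort_desc | filter_lt(9) | count_odd

Check, running the answer program on each example:
  [-16, 40, -17, 22, -7, 1, 3, 41, -30] -> [41, 40, 22, 3, 1, -7, -16, -17, -30] -> [3, 1, -7, -16, -17, -30] -> 4
  [-3, -12, 50, -11, -2] -> [50, -2, -3, -11, -12] -> [-2, -3, -11, -12] -> 2
  [-46, 1, 25] -> [25, 1, -46] -> [1, -46] -> 1
  [-49, 34, 8] -> [34, 8, -49] -> [8, -49] -> 1
  [11, -30, 16, 25, -13, 47, -29] -> [47, 25, 16, 11, -13, -29, -30] -> [-13, -29, -30] -> 2
  [18, 32, 10, 14, -46, -44, -20, -34] -> [32, 18, 14, 10, -20, -34, -44, -46] -> [-20, -34, -44, -46] -> 0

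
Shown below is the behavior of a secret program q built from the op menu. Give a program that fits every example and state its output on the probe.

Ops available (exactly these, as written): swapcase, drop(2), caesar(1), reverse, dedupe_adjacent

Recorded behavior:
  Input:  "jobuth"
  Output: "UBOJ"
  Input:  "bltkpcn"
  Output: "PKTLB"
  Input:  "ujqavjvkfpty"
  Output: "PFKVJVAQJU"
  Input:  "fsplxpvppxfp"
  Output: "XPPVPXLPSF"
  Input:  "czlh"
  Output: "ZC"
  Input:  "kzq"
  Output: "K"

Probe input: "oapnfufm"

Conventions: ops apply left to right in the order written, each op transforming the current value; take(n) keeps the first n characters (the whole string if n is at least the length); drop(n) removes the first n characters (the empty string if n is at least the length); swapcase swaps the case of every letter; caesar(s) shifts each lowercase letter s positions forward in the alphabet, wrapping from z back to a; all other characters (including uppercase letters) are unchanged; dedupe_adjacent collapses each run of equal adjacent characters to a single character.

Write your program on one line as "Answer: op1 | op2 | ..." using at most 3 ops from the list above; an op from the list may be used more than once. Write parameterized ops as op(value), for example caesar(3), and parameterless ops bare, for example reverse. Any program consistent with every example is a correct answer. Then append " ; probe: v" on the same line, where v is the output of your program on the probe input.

reverse | swapcase | drop(2) ; probe: "UFNPAO"

Check, running the answer program on each example:
  "jobuth" -> "htuboj" -> "HTUBOJ" -> "UBOJ"
  "bltkpcn" -> "ncpktlb" -> "NCPKTLB" -> "PKTLB"
  "ujqavjvkfpty" -> "ytpfkvjvaqju" -> "YTPFKVJVAQJU" -> "PFKVJVAQJU"
  "fsplxpvppxfp" -> "pfxppvpxlpsf" -> "PFXPPVPXLPSF" -> "XPPVPXLPSF"
  "czlh" -> "hlzc" -> "HLZC" -> "ZC"
  "kzq" -> "qzk" -> "QZK" -> "K"
  probe: "oapnfufm" -> "mfufnpao" -> "MFUFNPAO" -> "UFNPAO"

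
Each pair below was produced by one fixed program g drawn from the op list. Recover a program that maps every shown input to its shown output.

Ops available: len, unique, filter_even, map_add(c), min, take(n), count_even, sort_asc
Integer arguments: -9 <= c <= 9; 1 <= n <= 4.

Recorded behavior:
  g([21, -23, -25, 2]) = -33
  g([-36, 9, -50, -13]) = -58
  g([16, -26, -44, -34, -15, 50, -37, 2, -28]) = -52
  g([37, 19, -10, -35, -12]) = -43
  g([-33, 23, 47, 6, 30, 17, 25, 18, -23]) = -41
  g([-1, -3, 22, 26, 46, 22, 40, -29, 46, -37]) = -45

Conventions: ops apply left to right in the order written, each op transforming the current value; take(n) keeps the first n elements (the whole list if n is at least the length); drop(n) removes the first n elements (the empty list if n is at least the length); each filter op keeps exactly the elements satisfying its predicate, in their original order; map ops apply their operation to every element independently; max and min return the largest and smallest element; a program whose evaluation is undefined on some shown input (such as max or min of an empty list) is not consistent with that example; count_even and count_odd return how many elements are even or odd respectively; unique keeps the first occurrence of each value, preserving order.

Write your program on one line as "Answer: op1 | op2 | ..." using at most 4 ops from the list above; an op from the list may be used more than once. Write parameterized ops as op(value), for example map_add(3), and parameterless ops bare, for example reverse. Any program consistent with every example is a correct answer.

map_add(-6) | map_add(-2) | min

Check, running the answer program on each example:
  [21, -23, -25, 2] -> [15, -29, -31, -4] -> [13, -31, -33, -6] -> -33
  [-36, 9, -50, -13] -> [-42, 3, -56, -19] -> [-44, 1, -58, -21] -> -58
  [16, -26, -44, -34, -15, 50, -37, 2, -28] -> [10, -32, -50, -40, -21, 44, -43, -4, -34] -> [8, -34, -52, -42, -23, 42, -45, -6, -36] -> -52
  [37, 19, -10, -35, -12] -> [31, 13, -16, -41, -18] -> [29, 11, -18, -43, -20] -> -43
  [-33, 23, 47, 6, 30, 17, 25, 18, -23] -> [-39, 17, 41, 0, 24, 11, 19, 12, -29] -> [-41, 15, 39, -2, 22, 9, 17, 10, -31] -> -41
  [-1, -3, 22, 26, 46, 22, 40, -29, 46, -37] -> [-7, -9, 16, 20, 40, 16, 34, -35, 40, -43] -> [-9, -11, 14, 18, 38, 14, 32, -37, 38, -45] -> -45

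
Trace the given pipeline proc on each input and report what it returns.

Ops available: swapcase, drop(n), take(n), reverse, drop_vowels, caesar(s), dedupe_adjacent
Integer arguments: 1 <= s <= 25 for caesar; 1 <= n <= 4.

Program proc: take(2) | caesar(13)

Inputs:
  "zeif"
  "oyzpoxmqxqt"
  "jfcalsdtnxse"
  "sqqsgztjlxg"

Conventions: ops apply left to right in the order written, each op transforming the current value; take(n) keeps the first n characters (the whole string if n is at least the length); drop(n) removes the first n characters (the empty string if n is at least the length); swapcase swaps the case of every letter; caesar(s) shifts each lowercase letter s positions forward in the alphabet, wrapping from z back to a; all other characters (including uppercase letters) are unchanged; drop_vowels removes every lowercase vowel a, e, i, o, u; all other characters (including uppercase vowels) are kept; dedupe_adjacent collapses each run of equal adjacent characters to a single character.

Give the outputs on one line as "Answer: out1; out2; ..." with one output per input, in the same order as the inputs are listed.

"mr"; "bl"; "ws"; "fd"

Execution, op by op:
  "zeif" -> "ze" -> "mr"
  "oyzpoxmqxqt" -> "oy" -> "bl"
  "jfcalsdtnxse" -> "jf" -> "ws"
  "sqqsgztjlxg" -> "sq" -> "fd"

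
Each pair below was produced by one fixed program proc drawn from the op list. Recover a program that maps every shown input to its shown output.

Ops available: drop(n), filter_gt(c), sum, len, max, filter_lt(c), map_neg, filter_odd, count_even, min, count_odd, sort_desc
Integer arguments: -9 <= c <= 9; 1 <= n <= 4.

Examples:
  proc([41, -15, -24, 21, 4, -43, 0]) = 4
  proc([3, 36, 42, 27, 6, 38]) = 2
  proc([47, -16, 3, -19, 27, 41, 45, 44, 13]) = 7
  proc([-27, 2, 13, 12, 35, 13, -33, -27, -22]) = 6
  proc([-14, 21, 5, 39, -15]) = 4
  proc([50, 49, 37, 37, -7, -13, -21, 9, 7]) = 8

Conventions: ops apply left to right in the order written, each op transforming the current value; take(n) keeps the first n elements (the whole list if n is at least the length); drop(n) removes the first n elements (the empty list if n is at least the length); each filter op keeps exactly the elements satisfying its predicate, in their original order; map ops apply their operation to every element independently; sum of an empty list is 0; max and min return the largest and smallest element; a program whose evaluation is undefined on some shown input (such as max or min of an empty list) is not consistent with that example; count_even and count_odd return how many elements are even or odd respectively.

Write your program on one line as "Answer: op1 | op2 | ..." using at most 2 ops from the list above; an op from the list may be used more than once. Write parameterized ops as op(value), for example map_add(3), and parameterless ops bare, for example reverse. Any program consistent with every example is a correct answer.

filter_odd | len

Check, running the answer program on each example:
  [41, -15, -24, 21, 4, -43, 0] -> [41, -15, 21, -43] -> 4
  [3, 36, 42, 27, 6, 38] -> [3, 27] -> 2
  [47, -16, 3, -19, 27, 41, 45, 44, 13] -> [47, 3, -19, 27, 41, 45, 13] -> 7
  [-27, 2, 13, 12, 35, 13, -33, -27, -22] -> [-27, 13, 35, 13, -33, -27] -> 6
  [-14, 21, 5, 39, -15] -> [21, 5, 39, -15] -> 4
  [50, 49, 37, 37, -7, -13, -21, 9, 7] -> [49, 37, 37, -7, -13, -21, 9, 7] -> 8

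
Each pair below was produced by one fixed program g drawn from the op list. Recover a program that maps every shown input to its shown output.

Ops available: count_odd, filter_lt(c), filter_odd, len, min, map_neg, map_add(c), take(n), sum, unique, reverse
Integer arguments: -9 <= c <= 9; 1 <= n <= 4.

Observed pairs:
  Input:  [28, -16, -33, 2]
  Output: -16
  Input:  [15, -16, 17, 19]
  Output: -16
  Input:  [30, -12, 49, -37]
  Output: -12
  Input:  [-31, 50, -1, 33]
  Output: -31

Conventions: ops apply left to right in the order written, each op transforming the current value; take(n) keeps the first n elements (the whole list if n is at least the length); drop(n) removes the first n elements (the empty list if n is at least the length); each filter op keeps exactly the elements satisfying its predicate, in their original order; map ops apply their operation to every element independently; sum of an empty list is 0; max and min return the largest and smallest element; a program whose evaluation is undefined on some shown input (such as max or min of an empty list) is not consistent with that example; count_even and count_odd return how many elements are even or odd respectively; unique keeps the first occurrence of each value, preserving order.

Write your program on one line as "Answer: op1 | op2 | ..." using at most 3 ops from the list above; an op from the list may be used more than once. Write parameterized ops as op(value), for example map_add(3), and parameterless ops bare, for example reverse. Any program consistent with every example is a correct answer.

take(2) | min

Check, running the answer program on each example:
  [28, -16, -33, 2] -> [28, -16] -> -16
  [15, -16, 17, 19] -> [15, -16] -> -16
  [30, -12, 49, -37] -> [30, -12] -> -12
  [-31, 50, -1, 33] -> [-31, 50] -> -31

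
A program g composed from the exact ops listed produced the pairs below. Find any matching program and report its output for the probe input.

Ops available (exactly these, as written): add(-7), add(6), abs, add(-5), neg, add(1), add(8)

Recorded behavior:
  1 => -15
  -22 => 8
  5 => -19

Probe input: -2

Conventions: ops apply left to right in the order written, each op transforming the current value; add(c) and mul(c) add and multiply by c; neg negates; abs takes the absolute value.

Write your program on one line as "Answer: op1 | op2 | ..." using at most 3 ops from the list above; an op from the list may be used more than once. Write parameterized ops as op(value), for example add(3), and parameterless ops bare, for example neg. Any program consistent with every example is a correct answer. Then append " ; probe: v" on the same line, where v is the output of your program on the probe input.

add(8) | add(6) | neg ; probe: -12

Check, running the answer program on each example:
  1 -> 9 -> 15 -> -15
  -22 -> -14 -> -8 -> 8
  5 -> 13 -> 19 -> -19
  probe: -2 -> 6 -> 12 -> -12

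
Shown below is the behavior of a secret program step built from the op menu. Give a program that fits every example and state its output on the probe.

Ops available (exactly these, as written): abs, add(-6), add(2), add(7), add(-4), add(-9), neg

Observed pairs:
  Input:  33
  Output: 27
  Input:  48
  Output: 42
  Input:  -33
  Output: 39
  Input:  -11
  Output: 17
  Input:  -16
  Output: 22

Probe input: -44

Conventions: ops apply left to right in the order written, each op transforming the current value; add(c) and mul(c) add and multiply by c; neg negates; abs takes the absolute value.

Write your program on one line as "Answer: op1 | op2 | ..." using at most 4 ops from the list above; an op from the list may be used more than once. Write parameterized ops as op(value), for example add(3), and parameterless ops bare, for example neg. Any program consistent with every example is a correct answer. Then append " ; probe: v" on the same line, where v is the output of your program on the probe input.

add(-6) | neg | abs ; probe: 50

Check, running the answer program on each example:
  33 -> 27 -> -27 -> 27
  48 -> 42 -> -42 -> 42
  -33 -> -39 -> 39 -> 39
  -11 -> -17 -> 17 -> 17
  -16 -> -22 -> 22 -> 22
  probe: -44 -> -50 -> 50 -> 50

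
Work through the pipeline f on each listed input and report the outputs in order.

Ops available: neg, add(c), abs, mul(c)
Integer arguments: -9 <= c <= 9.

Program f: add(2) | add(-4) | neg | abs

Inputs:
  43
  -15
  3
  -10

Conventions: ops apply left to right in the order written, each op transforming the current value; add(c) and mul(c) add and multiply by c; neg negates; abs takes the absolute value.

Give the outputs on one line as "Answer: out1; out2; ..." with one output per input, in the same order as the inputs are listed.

41; 17; 1; 12

Execution, op by op:
  43 -> 45 -> 41 -> -41 -> 41
  -15 -> -13 -> -17 -> 17 -> 17
  3 -> 5 -> 1 -> -1 -> 1
  -10 -> -8 -> -12 -> 12 -> 12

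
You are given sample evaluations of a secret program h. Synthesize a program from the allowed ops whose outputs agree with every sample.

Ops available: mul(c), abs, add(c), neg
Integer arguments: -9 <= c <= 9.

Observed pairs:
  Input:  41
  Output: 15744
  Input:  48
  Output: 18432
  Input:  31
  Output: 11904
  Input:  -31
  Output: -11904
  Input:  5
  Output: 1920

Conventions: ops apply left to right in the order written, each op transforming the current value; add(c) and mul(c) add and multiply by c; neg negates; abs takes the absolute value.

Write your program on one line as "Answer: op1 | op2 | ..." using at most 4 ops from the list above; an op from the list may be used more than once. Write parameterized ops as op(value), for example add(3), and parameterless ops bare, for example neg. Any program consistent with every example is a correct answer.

mul(2) | mul(4) | mul(-8) | mul(-6)

Check, running the answer program on each example:
  41 -> 82 -> 328 -> -2624 -> 15744
  48 -> 96 -> 384 -> -3072 -> 18432
  31 -> 62 -> 248 -> -1984 -> 11904
  -31 -> -62 -> -248 -> 1984 -> -11904
  5 -> 10 -> 40 -> -320 -> 1920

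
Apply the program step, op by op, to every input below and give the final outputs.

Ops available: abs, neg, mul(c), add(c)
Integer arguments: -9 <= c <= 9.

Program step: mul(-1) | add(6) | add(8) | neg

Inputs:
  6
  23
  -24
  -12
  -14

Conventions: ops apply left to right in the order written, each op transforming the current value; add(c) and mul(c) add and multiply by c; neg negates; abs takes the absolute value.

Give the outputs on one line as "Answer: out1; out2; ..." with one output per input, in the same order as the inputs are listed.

Execution, op by op:
  6 -> -6 -> 0 -> 8 -> -8
  23 -> -23 -> -17 -> -9 -> 9
  -24 -> 24 -> 30 -> 38 -> -38
  -12 -> 12 -> 18 -> 26 -> -26
  -14 -> 14 -> 20 -> 28 -> -28

-8; 9; -38; -26; -28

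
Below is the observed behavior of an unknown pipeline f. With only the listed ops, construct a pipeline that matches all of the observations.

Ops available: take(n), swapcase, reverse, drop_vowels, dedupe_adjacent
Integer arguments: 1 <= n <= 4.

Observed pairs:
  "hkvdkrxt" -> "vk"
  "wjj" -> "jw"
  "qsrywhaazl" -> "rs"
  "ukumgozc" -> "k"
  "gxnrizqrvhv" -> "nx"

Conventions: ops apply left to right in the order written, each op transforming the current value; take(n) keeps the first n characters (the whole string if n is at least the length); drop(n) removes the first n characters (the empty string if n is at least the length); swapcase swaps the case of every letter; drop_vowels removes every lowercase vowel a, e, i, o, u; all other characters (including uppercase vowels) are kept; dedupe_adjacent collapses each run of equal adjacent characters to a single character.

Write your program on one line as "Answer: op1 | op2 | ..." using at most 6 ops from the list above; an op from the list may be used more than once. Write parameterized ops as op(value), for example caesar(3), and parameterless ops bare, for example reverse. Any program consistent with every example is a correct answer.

take(4) | dedupe_adjacent | take(3) | reverse | take(2) | drop_vowels

Check, running the answer program on each example:
  "hkvdkrxt" -> "hkvd" -> "hkvd" -> "hkv" -> "vkh" -> "vk" -> "vk"
  "wjj" -> "wjj" -> "wj" -> "wj" -> "jw" -> "jw" -> "jw"
  "qsrywhaazl" -> "qsry" -> "qsry" -> "qsr" -> "rsq" -> "rs" -> "rs"
  "ukumgozc" -> "ukum" -> "ukum" -> "uku" -> "uku" -> "uk" -> "k"
  "gxnrizqrvhv" -> "gxnr" -> "gxnr" -> "gxn" -> "nxg" -> "nx" -> "nx"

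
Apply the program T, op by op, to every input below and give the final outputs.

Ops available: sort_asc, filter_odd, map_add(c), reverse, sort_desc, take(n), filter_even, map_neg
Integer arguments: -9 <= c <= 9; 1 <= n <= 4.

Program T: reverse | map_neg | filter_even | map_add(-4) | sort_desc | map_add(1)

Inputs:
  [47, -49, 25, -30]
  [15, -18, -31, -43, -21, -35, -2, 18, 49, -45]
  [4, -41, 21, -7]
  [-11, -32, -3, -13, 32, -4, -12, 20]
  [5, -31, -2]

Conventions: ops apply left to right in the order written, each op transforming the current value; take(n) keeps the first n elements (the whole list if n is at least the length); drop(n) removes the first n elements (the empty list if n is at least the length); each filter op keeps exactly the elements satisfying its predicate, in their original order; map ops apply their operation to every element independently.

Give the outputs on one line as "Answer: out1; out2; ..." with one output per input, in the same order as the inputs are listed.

[27]; [15, -1, -21]; [-7]; [29, 9, 1, -23, -35]; [-1]

Execution, op by op:
  [47, -49, 25, -30] -> [-30, 25, -49, 47] -> [30, -25, 49, -47] -> [30] -> [26] -> [26] -> [27]
  [15, -18, -31, -43, -21, -35, -2, 18, 49, -45] -> [-45, 49, 18, -2, -35, -21, -43, -31, -18, 15] -> [45, -49, -18, 2, 35, 21, 43, 31, 18, -15] -> [-18, 2, 18] -> [-22, -2, 14] -> [14, -2, -22] -> [15, -1, -21]
  [4, -41, 21, -7] -> [-7, 21, -41, 4] -> [7, -21, 41, -4] -> [-4] -> [-8] -> [-8] -> [-7]
  [-11, -32, -3, -13, 32, -4, -12, 20] -> [20, -12, -4, 32, -13, -3, -32, -11] -> [-20, 12, 4, -32, 13, 3, 32, 11] -> [-20, 12, 4, -32, 32] -> [-24, 8, 0, -36, 28] -> [28, 8, 0, -24, -36] -> [29, 9, 1, -23, -35]
  [5, -31, -2] -> [-2, -31, 5] -> [2, 31, -5] -> [2] -> [-2] -> [-2] -> [-1]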